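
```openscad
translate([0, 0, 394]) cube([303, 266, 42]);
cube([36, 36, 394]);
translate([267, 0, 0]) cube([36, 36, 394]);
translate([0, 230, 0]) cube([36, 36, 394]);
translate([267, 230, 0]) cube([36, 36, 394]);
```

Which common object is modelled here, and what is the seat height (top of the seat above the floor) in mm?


A stool. The seat height is 436 mm.

A 303×266×42 slab at z = 394 on four corner posts — a stool. The seat top is 394 + 42 = 436 mm.


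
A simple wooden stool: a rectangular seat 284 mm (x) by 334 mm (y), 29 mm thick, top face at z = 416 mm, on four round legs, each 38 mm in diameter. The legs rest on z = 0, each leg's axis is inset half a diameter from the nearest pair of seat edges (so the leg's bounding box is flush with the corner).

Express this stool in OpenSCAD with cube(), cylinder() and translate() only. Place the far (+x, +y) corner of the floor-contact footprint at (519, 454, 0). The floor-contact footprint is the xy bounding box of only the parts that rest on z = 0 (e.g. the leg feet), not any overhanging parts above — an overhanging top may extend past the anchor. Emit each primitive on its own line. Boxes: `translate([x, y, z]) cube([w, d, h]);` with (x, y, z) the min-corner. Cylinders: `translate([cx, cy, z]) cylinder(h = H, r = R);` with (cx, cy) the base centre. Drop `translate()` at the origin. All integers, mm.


translate([235, 120, 387]) cube([284, 334, 29]);
translate([254, 139, 0]) cylinder(h = 387, r = 19);
translate([500, 139, 0]) cylinder(h = 387, r = 19);
translate([254, 435, 0]) cylinder(h = 387, r = 19);
translate([500, 435, 0]) cylinder(h = 387, r = 19);


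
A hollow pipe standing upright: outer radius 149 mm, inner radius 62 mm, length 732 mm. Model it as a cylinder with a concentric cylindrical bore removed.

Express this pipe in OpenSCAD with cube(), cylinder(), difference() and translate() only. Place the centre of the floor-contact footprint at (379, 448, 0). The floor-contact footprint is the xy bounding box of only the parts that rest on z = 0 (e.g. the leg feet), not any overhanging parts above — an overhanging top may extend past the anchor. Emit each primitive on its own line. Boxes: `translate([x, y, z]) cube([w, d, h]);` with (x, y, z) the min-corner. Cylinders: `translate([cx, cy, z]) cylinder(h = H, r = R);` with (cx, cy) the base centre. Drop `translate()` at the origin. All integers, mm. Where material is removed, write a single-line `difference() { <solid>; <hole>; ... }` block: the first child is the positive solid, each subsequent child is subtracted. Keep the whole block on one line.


difference() { translate([379, 448, 0]) cylinder(h = 732, r = 149); translate([379, 448, 0]) cylinder(h = 732, r = 62); }


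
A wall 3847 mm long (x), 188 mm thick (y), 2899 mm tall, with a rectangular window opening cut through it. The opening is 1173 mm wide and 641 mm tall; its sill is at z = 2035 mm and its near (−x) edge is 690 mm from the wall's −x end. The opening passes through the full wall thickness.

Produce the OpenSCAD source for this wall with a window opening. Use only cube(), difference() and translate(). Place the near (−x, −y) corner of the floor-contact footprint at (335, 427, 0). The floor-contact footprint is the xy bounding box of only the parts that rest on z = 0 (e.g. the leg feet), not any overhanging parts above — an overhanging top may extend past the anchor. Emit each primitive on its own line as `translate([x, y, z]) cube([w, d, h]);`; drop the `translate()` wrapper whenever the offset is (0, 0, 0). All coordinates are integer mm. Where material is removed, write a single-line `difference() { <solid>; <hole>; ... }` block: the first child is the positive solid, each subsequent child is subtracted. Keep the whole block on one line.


difference() { translate([335, 427, 0]) cube([3847, 188, 2899]); translate([1025, 427, 2035]) cube([1173, 188, 641]); }


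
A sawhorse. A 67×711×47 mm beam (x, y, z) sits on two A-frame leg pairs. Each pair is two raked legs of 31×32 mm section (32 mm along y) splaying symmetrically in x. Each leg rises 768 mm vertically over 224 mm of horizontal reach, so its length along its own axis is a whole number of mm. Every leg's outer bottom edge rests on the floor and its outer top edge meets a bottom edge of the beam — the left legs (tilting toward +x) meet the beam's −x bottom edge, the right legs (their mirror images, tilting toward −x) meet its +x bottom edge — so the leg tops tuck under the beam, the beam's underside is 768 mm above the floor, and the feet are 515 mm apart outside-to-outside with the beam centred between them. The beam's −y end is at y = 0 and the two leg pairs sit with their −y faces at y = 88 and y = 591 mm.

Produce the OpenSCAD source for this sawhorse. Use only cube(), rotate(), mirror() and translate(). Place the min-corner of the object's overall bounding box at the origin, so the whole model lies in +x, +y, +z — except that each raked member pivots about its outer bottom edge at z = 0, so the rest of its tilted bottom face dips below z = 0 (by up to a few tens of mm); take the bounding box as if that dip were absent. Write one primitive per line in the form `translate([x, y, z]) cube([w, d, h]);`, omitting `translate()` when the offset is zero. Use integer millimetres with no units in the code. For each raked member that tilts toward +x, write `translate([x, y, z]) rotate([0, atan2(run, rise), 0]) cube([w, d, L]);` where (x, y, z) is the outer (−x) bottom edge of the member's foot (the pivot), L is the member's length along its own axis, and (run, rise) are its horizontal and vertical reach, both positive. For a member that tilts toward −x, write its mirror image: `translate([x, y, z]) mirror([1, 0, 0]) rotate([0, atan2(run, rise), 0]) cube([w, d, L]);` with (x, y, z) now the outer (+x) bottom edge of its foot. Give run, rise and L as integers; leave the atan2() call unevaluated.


translate([224, 0, 768]) cube([67, 711, 47]);
translate([0, 88, 0]) rotate([0, atan2(224, 768), 0]) cube([31, 32, 800]);
translate([515, 88, 0]) mirror([1, 0, 0]) rotate([0, atan2(224, 768), 0]) cube([31, 32, 800]);
translate([0, 591, 0]) rotate([0, atan2(224, 768), 0]) cube([31, 32, 800]);
translate([515, 591, 0]) mirror([1, 0, 0]) rotate([0, atan2(224, 768), 0]) cube([31, 32, 800]);


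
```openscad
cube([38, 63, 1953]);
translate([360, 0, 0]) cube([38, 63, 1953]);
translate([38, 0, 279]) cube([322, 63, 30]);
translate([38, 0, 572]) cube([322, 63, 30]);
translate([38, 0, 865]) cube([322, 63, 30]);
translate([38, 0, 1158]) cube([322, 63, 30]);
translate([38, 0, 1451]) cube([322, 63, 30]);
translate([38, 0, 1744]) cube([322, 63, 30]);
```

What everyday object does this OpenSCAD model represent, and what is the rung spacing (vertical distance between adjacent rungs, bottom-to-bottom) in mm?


A ladder. The rung spacing is 293 mm.

Two tall 38×63 posts with 6 short bars between them — a ladder. Adjacent rungs sit at z = 279 and z = 572, so the spacing is 572 − 279 = 293 mm.


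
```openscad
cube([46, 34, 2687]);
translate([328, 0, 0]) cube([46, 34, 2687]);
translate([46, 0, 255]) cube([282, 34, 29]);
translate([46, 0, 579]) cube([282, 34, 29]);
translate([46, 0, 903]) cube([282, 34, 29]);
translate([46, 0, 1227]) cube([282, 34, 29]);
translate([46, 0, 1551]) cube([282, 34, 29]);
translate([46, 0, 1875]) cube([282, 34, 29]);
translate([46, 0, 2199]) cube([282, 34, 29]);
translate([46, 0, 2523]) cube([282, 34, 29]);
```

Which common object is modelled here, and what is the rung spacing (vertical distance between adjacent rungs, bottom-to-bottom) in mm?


A ladder. The rung spacing is 324 mm.

Two tall 46×34 posts with 8 short bars between them — a ladder. Adjacent rungs sit at z = 255 and z = 579, so the spacing is 579 − 255 = 324 mm.


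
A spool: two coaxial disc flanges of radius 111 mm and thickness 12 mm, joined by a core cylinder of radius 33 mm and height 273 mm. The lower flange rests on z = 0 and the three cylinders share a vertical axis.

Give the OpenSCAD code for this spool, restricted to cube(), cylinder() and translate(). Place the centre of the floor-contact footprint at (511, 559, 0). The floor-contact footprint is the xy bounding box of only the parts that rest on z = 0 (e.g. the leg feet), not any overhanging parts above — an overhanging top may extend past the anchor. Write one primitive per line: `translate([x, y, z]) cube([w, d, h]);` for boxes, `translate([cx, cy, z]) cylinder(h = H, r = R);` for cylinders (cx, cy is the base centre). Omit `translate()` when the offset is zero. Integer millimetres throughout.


translate([511, 559, 0]) cylinder(h = 12, r = 111);
translate([511, 559, 12]) cylinder(h = 273, r = 33);
translate([511, 559, 285]) cylinder(h = 12, r = 111);


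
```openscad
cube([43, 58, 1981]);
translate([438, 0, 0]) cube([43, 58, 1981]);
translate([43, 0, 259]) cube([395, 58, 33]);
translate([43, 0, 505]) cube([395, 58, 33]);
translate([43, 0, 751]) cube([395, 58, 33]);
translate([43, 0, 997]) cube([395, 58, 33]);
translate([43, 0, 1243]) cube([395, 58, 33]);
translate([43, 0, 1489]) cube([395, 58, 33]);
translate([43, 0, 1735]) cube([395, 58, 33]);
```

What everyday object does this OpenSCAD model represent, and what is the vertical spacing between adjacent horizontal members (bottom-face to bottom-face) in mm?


A ladder. The rung spacing is 246 mm.

Two tall 43×58 posts with 7 short bars between them — a ladder. Adjacent rungs sit at z = 259 and z = 505, so the spacing is 505 − 259 = 246 mm.


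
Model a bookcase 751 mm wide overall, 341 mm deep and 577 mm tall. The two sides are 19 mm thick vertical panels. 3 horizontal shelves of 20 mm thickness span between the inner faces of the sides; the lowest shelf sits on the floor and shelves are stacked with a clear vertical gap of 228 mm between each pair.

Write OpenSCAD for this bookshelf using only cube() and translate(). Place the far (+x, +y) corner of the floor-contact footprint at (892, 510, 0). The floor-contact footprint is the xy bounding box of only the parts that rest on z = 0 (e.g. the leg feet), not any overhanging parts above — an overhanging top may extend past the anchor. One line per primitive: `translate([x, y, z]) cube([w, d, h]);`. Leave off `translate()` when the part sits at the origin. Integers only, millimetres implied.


translate([141, 169, 0]) cube([19, 341, 577]);
translate([873, 169, 0]) cube([19, 341, 577]);
translate([160, 169, 0]) cube([713, 341, 20]);
translate([160, 169, 248]) cube([713, 341, 20]);
translate([160, 169, 496]) cube([713, 341, 20]);


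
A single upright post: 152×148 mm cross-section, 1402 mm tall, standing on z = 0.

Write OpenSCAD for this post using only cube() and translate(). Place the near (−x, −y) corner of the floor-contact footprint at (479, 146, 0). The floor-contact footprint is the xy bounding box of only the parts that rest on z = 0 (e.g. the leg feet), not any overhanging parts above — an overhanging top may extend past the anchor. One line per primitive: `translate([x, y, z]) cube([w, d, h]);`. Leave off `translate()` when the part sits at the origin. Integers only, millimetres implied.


translate([479, 146, 0]) cube([152, 148, 1402]);


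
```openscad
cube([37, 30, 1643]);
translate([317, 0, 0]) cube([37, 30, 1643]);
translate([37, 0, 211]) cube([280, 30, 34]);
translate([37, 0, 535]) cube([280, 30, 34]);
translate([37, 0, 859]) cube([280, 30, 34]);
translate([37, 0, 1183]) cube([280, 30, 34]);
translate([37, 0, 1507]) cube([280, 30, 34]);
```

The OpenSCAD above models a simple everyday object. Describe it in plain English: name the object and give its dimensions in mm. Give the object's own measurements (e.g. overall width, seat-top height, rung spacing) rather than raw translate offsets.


A straight ladder. Two 37×30 mm vertical rails, 1643 mm tall, stand 354 mm apart (outside-to-outside) with their front faces coplanar on the −y side. 5 rungs, each 30 mm deep and 34 mm tall, span between the inner faces of the rails, front faces flush with the rails. The lowest rung's underside is at z = 211 mm and rungs are spaced 324 mm apart (underside to underside).


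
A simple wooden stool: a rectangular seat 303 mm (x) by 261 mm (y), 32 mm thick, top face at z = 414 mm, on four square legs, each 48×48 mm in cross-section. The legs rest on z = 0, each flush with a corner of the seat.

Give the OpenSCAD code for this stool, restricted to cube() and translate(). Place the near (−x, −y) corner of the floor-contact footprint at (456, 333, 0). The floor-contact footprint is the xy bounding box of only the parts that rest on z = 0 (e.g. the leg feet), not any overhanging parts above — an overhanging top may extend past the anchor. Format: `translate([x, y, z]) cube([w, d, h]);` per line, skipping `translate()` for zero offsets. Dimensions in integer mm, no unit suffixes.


translate([456, 333, 382]) cube([303, 261, 32]);
translate([456, 333, 0]) cube([48, 48, 382]);
translate([711, 333, 0]) cube([48, 48, 382]);
translate([456, 546, 0]) cube([48, 48, 382]);
translate([711, 546, 0]) cube([48, 48, 382]);


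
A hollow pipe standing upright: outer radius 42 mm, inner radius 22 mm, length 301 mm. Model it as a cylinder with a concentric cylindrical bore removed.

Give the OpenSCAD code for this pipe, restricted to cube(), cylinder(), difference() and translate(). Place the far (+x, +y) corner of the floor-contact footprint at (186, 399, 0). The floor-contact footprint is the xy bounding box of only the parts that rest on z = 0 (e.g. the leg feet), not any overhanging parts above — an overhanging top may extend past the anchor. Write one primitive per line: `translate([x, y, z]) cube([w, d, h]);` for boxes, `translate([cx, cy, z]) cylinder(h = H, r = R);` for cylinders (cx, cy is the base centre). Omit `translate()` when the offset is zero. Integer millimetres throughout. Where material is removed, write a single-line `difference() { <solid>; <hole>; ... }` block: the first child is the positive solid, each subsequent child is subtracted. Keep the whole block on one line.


difference() { translate([144, 357, 0]) cylinder(h = 301, r = 42); translate([144, 357, 0]) cylinder(h = 301, r = 22); }


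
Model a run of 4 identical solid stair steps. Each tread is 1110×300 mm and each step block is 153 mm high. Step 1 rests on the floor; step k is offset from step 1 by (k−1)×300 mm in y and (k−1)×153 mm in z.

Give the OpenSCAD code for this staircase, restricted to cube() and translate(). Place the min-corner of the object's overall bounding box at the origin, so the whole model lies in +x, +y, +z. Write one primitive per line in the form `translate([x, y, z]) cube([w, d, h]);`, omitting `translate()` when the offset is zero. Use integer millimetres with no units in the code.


cube([1110, 300, 153]);
translate([0, 300, 153]) cube([1110, 300, 153]);
translate([0, 600, 306]) cube([1110, 300, 153]);
translate([0, 900, 459]) cube([1110, 300, 153]);


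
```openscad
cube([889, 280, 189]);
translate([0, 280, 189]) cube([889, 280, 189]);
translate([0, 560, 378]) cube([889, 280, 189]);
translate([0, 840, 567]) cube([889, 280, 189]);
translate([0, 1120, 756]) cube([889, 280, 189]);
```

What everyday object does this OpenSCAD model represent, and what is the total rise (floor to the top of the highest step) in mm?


A staircase. The total rise is 945 mm.

5 identical blocks, each offset up and back from the previous — a staircase. Each step is 189 mm tall and there are 5 of them, so the total rise is 5 × 189 = 945 mm.


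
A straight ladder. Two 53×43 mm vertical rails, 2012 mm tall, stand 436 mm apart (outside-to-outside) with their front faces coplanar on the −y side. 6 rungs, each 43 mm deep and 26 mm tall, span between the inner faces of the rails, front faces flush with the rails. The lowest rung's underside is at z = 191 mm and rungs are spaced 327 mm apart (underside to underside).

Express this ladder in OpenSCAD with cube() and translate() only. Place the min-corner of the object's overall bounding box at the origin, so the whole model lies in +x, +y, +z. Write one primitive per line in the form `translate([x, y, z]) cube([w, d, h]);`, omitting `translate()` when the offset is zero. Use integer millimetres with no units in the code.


cube([53, 43, 2012]);
translate([383, 0, 0]) cube([53, 43, 2012]);
translate([53, 0, 191]) cube([330, 43, 26]);
translate([53, 0, 518]) cube([330, 43, 26]);
translate([53, 0, 845]) cube([330, 43, 26]);
translate([53, 0, 1172]) cube([330, 43, 26]);
translate([53, 0, 1499]) cube([330, 43, 26]);
translate([53, 0, 1826]) cube([330, 43, 26]);


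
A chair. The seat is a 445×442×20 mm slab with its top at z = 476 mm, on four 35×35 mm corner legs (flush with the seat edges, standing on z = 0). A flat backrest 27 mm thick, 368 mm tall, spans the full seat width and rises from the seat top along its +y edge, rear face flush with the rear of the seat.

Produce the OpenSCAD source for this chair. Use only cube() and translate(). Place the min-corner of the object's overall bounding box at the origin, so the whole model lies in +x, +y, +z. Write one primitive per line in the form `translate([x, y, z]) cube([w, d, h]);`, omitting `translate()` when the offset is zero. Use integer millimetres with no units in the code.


translate([0, 0, 456]) cube([445, 442, 20]);
cube([35, 35, 456]);
translate([410, 0, 0]) cube([35, 35, 456]);
translate([0, 407, 0]) cube([35, 35, 456]);
translate([410, 407, 0]) cube([35, 35, 456]);
translate([0, 415, 476]) cube([445, 27, 368]);


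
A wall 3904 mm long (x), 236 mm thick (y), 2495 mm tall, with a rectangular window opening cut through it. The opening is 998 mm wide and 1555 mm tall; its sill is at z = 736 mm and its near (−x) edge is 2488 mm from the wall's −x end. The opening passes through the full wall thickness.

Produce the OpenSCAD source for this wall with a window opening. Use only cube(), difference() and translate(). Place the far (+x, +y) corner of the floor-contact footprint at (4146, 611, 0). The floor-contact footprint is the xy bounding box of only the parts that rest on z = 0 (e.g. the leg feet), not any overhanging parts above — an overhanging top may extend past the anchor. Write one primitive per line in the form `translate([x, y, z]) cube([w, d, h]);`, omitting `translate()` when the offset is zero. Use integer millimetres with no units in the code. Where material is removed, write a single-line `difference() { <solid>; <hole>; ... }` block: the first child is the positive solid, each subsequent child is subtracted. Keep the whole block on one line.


difference() { translate([242, 375, 0]) cube([3904, 236, 2495]); translate([2730, 375, 736]) cube([998, 236, 1555]); }


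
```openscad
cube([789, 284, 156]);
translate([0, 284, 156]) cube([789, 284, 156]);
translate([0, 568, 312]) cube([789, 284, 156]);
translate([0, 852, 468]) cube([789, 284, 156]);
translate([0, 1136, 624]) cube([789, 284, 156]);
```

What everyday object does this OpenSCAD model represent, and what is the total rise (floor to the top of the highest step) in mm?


A staircase. The total rise is 780 mm.

5 identical blocks, each offset up and back from the previous — a staircase. Each step is 156 mm tall and there are 5 of them, so the total rise is 5 × 156 = 780 mm.


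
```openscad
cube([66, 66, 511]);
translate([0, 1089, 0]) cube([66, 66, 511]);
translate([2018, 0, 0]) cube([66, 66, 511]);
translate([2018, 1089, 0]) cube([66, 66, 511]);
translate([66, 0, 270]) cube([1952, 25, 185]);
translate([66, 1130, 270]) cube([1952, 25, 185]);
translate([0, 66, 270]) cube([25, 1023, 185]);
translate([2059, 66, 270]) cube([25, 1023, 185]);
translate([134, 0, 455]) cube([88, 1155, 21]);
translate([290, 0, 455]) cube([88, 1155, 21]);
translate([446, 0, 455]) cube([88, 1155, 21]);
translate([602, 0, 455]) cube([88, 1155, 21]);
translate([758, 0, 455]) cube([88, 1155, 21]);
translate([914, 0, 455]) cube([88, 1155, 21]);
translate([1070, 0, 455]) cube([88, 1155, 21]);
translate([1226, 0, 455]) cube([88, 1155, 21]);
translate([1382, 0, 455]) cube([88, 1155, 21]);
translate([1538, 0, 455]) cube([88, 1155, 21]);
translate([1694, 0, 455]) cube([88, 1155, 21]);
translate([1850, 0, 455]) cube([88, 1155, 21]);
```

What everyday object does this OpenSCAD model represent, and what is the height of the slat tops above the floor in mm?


A bed frame. The slat-top height is 476 mm.

Four posts, four rails, and a row of slats — a bed frame. Slats sit on the rails at z = 270 + 185 = 455; with slat thickness 21, the top is 476 mm.


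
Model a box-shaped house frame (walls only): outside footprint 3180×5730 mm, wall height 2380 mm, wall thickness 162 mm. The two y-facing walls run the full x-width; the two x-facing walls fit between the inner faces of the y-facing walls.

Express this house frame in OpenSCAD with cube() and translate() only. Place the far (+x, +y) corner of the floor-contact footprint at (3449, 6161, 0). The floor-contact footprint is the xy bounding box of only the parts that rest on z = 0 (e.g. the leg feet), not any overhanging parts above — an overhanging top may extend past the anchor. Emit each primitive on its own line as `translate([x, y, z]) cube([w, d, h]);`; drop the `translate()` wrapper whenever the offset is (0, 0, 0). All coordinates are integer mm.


translate([269, 431, 0]) cube([3180, 162, 2380]);
translate([269, 5999, 0]) cube([3180, 162, 2380]);
translate([269, 593, 0]) cube([162, 5406, 2380]);
translate([3287, 593, 0]) cube([162, 5406, 2380]);


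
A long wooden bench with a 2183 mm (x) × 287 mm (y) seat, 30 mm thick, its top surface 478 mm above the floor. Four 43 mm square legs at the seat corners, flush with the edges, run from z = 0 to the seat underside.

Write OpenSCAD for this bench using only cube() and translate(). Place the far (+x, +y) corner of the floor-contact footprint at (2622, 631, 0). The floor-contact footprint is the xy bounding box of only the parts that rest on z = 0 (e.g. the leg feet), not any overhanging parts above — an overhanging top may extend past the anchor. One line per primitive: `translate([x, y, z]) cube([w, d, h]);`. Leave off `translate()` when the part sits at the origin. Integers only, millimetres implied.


translate([439, 344, 448]) cube([2183, 287, 30]);
translate([439, 344, 0]) cube([43, 43, 448]);
translate([439, 588, 0]) cube([43, 43, 448]);
translate([2579, 344, 0]) cube([43, 43, 448]);
translate([2579, 588, 0]) cube([43, 43, 448]);


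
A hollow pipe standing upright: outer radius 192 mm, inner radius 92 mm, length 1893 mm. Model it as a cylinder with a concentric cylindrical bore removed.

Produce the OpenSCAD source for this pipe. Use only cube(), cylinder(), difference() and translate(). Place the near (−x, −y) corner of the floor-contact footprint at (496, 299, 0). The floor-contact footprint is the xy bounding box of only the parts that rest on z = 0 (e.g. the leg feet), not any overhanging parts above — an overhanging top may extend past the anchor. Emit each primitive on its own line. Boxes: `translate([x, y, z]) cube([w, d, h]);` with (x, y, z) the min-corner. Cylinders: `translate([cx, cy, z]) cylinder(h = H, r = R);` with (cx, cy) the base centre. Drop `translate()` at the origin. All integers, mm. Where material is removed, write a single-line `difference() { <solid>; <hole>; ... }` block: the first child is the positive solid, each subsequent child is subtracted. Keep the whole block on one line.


difference() { translate([688, 491, 0]) cylinder(h = 1893, r = 192); translate([688, 491, 0]) cylinder(h = 1893, r = 92); }


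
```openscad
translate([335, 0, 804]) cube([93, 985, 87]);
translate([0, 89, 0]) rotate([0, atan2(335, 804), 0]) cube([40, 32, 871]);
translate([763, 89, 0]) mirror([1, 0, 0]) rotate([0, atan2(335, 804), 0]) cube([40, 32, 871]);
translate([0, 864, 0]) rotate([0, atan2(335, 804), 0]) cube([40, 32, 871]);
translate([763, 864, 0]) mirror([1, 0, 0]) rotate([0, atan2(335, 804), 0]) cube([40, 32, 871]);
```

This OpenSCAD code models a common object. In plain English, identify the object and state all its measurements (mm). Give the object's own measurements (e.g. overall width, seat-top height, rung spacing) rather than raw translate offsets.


A sawhorse. A 93×985×87 mm beam (x, y, z) sits on two A-frame leg pairs. Each pair is two raked legs of 40×32 mm section (32 mm along y) splaying symmetrically in x. Each leg rises 804 mm vertically over 335 mm of horizontal reach and is 871 mm long along its own axis. Every leg's outer bottom edge rests on the floor and its outer top edge meets a bottom edge of the beam — the left legs (tilting toward +x) meet the beam's −x bottom edge, the right legs (their mirror images, tilting toward −x) meet its +x bottom edge — so the leg tops tuck under the beam, the beam's underside is 804 mm above the floor, and the feet are 763 mm apart outside-to-outside with the beam centred between them. The two leg pairs are set in 89 mm from either end of the beam.


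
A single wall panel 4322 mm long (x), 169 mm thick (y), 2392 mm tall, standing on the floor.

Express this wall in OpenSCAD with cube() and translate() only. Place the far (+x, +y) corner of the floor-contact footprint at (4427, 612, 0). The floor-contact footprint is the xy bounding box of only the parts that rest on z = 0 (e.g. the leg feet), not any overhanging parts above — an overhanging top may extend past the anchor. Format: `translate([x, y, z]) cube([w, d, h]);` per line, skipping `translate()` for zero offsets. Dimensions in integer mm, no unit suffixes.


translate([105, 443, 0]) cube([4322, 169, 2392]);


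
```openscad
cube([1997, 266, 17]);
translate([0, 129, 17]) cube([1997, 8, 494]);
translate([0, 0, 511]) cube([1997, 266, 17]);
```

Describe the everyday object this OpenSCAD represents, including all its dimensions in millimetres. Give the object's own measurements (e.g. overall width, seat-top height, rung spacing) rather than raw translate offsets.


An I-beam lying along x, 1997 mm long. Overall section height 528 mm. Two flanges 266 mm wide (y) and 17 mm thick, one on the floor and one at the top; a web 8 mm thick runs between them, centred on the flange width.


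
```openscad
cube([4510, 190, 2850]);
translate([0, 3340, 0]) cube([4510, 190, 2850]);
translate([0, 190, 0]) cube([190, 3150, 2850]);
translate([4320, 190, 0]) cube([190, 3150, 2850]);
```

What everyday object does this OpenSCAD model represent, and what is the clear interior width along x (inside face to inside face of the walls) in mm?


A house (or room) frame. The interior width is 4130 mm.

Four 2850 mm walls enclosing a rectangle with no floor or roof — a room or house frame. Outside width is 4510 mm and wall thickness is 190 mm, so the interior width is 4510 − 2 × 190 = 4130 mm.


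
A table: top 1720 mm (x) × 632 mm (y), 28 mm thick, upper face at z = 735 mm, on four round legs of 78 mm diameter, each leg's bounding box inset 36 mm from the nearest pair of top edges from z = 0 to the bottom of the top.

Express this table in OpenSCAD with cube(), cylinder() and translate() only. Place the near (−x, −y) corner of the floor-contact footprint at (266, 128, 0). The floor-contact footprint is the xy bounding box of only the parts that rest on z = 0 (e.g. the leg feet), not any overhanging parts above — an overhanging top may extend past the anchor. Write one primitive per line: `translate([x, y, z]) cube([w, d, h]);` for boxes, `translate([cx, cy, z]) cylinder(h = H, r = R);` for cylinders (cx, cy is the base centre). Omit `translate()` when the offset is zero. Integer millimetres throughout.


// leg_h = 735 - 28 = 707
translate([230, 92, 707]) cube([1720, 632, 28]);
translate([305, 167, 0]) cylinder(h = 707, r = 39);
translate([1875, 167, 0]) cylinder(h = 707, r = 39);
translate([305, 649, 0]) cylinder(h = 707, r = 39);
translate([1875, 649, 0]) cylinder(h = 707, r = 39);


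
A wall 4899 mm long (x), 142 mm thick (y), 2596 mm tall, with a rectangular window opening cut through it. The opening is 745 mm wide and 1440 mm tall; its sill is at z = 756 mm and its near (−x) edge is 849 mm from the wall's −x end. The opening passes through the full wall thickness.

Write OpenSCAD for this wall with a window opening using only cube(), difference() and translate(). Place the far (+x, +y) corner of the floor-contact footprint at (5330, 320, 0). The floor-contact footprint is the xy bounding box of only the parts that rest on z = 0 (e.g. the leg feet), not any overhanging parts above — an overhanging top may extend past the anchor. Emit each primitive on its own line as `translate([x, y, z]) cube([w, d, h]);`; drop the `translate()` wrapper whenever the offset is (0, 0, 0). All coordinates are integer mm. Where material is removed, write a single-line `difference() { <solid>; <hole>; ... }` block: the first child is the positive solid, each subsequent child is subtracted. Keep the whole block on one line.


difference() { translate([431, 178, 0]) cube([4899, 142, 2596]); translate([1280, 178, 756]) cube([745, 142, 1440]); }


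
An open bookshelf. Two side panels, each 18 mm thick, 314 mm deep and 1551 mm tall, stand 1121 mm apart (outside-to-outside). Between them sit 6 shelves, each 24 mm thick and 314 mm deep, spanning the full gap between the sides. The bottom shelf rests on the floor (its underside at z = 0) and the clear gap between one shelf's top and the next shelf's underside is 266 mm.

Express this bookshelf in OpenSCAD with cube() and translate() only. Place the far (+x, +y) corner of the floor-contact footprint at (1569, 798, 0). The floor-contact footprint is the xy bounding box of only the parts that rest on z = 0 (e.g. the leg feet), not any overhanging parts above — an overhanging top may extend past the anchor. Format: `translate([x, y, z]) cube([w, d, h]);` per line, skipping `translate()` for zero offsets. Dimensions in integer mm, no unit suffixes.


translate([448, 484, 0]) cube([18, 314, 1551]);
translate([1551, 484, 0]) cube([18, 314, 1551]);
translate([466, 484, 0]) cube([1085, 314, 24]);
translate([466, 484, 290]) cube([1085, 314, 24]);
translate([466, 484, 580]) cube([1085, 314, 24]);
translate([466, 484, 870]) cube([1085, 314, 24]);
translate([466, 484, 1160]) cube([1085, 314, 24]);
translate([466, 484, 1450]) cube([1085, 314, 24]);


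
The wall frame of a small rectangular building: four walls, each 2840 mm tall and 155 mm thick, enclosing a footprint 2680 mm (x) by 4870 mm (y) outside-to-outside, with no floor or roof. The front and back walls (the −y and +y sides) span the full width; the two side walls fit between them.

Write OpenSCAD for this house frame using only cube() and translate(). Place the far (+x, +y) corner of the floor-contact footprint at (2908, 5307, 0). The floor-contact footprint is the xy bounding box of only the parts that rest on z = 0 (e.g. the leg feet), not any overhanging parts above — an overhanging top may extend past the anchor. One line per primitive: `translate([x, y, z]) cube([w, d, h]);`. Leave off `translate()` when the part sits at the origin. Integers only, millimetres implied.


translate([228, 437, 0]) cube([2680, 155, 2840]);
translate([228, 5152, 0]) cube([2680, 155, 2840]);
translate([228, 592, 0]) cube([155, 4560, 2840]);
translate([2753, 592, 0]) cube([155, 4560, 2840]);


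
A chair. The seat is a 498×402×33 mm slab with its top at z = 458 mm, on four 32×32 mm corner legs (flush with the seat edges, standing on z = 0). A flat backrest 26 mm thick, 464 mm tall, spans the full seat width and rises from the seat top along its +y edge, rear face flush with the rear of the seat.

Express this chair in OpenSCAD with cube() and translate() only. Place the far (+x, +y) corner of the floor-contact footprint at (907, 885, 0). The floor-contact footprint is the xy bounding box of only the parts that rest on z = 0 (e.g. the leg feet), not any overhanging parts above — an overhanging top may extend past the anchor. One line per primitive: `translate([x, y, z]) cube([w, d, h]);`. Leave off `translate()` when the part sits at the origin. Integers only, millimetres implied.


translate([409, 483, 425]) cube([498, 402, 33]);
translate([409, 483, 0]) cube([32, 32, 425]);
translate([875, 483, 0]) cube([32, 32, 425]);
translate([409, 853, 0]) cube([32, 32, 425]);
translate([875, 853, 0]) cube([32, 32, 425]);
translate([409, 859, 458]) cube([498, 26, 464]);


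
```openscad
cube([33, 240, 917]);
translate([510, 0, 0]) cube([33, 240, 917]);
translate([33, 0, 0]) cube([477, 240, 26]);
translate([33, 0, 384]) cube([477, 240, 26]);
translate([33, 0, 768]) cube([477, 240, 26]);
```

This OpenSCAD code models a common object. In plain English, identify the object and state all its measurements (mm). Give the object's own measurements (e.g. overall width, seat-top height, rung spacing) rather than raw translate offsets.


An open bookshelf. Two side panels, each 33 mm thick, 240 mm deep and 917 mm tall, stand 543 mm apart (outside-to-outside). Between them sit 3 shelves, each 26 mm thick and 240 mm deep, spanning the full gap between the sides. The bottom shelf rests on the floor (its underside at z = 0) and the clear gap between one shelf's top and the next shelf's underside is 358 mm.


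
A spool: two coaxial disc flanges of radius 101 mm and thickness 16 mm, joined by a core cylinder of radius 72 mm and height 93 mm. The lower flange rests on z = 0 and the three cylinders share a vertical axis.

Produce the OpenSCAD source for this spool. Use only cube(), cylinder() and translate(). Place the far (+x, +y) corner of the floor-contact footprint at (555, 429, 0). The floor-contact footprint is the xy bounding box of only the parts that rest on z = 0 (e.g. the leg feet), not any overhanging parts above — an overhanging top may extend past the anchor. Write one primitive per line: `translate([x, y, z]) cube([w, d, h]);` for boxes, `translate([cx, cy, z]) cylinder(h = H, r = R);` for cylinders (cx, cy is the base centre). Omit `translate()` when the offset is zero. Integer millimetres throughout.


translate([454, 328, 0]) cylinder(h = 16, r = 101);
translate([454, 328, 16]) cylinder(h = 93, r = 72);
translate([454, 328, 109]) cylinder(h = 16, r = 101);


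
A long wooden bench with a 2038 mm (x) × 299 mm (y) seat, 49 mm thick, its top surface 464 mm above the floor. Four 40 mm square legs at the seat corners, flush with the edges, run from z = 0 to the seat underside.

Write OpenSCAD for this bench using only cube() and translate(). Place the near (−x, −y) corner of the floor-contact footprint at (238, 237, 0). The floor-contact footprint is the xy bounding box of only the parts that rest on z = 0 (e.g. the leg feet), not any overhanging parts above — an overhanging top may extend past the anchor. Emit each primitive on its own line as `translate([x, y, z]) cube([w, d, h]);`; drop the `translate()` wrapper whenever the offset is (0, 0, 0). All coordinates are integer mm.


translate([238, 237, 415]) cube([2038, 299, 49]);
translate([238, 237, 0]) cube([40, 40, 415]);
translate([238, 496, 0]) cube([40, 40, 415]);
translate([2236, 237, 0]) cube([40, 40, 415]);
translate([2236, 496, 0]) cube([40, 40, 415]);


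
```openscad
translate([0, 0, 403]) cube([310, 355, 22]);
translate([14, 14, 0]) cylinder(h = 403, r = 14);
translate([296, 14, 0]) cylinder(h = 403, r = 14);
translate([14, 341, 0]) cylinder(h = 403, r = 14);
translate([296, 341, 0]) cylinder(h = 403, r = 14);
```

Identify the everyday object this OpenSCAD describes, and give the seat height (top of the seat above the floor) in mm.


A stool. The seat height is 425 mm.

A 310×355×22 slab at z = 403 on four corner cylinders — a stool. The seat top is 403 + 22 = 425 mm.


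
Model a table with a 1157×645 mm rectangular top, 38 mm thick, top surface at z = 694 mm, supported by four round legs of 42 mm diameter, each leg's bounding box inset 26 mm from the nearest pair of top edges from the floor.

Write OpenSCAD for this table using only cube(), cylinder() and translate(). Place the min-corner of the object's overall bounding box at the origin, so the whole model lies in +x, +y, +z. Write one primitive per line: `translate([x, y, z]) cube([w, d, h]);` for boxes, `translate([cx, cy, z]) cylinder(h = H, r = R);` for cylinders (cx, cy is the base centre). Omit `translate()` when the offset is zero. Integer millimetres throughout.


// leg_h = 694 - 38 = 656
translate([0, 0, 656]) cube([1157, 645, 38]);
translate([47, 47, 0]) cylinder(h = 656, r = 21);
translate([1110, 47, 0]) cylinder(h = 656, r = 21);
translate([47, 598, 0]) cylinder(h = 656, r = 21);
translate([1110, 598, 0]) cylinder(h = 656, r = 21);


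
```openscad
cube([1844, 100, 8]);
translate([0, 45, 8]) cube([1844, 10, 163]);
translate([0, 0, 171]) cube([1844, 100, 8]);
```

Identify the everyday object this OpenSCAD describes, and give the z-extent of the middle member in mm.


An I-beam. The web height is 163 mm.

Two wide flanges with a thin centred web — an I-beam. Overall 179 mm minus two 8 mm flanges gives a web of 179 − 2·8 = 163 mm.


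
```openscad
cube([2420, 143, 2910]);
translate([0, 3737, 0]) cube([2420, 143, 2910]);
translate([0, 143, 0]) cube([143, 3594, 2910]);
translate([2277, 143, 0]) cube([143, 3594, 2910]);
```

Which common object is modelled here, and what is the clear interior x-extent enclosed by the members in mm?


A house (or room) frame. The interior width is 2134 mm.

Four 2910 mm walls enclosing a rectangle with no floor or roof — a room or house frame. Outside width is 2420 mm and wall thickness is 143 mm, so the interior width is 2420 − 2 × 143 = 2134 mm.


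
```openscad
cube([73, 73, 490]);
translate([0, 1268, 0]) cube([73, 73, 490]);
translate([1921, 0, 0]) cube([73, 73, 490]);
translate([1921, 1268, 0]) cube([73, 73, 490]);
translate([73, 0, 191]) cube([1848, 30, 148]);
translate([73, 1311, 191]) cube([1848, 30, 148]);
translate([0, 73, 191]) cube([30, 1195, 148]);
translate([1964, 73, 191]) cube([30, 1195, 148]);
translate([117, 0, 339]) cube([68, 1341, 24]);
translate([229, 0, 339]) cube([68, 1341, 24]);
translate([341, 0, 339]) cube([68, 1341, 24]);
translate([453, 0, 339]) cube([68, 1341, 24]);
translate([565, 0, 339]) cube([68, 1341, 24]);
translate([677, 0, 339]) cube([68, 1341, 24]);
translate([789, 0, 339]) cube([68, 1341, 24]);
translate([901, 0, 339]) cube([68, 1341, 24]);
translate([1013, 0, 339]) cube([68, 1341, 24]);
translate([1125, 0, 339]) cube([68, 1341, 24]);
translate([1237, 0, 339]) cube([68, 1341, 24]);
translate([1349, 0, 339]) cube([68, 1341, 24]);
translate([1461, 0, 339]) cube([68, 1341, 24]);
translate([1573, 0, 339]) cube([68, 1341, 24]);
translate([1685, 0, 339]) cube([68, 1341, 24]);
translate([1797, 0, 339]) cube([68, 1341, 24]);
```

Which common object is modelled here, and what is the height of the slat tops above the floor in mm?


A bed frame. The slat-top height is 363 mm.

Four posts, four rails, and a row of slats — a bed frame. Slats sit on the rails at z = 191 + 148 = 339; with slat thickness 24, the top is 363 mm.


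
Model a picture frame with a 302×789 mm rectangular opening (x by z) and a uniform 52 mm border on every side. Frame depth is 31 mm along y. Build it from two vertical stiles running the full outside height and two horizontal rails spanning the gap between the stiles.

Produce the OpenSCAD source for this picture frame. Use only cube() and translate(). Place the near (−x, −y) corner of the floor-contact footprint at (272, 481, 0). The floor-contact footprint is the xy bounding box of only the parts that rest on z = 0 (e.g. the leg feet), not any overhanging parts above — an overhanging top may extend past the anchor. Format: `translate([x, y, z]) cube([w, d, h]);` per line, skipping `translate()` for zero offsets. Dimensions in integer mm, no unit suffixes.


translate([272, 481, 0]) cube([52, 31, 893]);
translate([626, 481, 0]) cube([52, 31, 893]);
translate([324, 481, 0]) cube([302, 31, 52]);
translate([324, 481, 841]) cube([302, 31, 52]);


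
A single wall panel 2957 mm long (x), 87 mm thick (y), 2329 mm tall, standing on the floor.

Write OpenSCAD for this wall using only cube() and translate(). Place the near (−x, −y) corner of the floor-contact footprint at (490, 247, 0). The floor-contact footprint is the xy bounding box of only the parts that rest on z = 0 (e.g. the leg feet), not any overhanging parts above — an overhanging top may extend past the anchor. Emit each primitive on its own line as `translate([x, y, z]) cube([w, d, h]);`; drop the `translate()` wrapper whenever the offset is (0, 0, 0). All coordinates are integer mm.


translate([490, 247, 0]) cube([2957, 87, 2329]);
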